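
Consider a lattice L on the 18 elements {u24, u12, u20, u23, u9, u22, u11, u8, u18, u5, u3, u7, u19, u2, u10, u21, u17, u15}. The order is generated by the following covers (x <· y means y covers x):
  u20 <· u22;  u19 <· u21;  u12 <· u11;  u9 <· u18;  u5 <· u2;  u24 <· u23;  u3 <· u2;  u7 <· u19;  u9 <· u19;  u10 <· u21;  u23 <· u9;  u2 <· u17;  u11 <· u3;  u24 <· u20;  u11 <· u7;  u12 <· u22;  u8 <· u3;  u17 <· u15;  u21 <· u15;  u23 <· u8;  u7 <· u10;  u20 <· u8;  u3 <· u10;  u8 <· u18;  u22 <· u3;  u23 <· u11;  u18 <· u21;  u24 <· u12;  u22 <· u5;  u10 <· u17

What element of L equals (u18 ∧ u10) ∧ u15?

u8

u18 ∧ u10 = u8
u8 ∧ u15 = u8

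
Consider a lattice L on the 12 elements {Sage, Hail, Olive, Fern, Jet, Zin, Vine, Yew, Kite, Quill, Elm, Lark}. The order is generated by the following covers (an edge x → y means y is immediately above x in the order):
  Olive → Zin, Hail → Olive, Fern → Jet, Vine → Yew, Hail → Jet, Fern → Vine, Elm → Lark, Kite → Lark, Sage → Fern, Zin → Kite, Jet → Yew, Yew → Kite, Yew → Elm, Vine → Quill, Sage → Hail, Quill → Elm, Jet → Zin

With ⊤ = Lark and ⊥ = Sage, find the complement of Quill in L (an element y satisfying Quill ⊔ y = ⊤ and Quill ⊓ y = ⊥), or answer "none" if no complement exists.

Need y with Quill ∨ y = Lark and Quill ∧ y = Sage.
Checking each element gives: Olive.

Olive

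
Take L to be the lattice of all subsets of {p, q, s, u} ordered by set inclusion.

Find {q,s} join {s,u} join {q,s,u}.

{q,s,u}

Common upper bounds of {{q,s}, {s,u}, {q,s,u}}: {p,q,s,u}, {q,s,u}.
The least among these is {q,s,u}.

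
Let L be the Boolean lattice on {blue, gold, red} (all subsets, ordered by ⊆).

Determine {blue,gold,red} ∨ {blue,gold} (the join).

Common upper bounds of {{blue,gold,red}, {blue,gold}}: {blue,gold,red}.
The least among these is {blue,gold,red}.

{blue,gold,red}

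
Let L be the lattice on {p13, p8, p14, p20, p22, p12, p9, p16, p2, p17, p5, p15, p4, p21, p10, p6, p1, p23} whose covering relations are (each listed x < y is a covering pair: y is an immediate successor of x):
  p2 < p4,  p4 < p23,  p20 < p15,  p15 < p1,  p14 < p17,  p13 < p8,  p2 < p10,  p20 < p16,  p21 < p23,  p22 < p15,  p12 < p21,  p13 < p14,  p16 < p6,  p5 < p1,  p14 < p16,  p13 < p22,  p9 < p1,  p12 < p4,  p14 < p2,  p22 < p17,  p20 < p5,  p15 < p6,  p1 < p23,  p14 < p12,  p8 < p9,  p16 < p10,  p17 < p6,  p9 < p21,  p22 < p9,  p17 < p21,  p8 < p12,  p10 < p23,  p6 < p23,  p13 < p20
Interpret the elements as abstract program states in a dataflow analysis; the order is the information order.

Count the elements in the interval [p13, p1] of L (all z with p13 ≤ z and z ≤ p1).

8

The interval [p13, p1] = {p1, p13, p15, p20, p22, p5, p8, p9}, which has 8 elements.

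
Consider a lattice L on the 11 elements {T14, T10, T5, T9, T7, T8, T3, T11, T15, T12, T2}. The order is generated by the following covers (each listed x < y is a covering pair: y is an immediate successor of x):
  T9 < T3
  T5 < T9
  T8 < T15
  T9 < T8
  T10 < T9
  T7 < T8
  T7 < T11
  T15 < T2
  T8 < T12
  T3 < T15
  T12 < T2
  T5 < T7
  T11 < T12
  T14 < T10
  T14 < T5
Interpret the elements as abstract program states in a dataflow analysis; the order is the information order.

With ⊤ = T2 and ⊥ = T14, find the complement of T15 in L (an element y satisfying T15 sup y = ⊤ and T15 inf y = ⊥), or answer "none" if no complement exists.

none

For every candidate y, either T15 ∨ y ≠ T2 or T15 ∧ y ≠ T14; no complement exists.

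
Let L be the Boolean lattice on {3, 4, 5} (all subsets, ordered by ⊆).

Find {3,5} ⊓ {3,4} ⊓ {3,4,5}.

{3}

Under ⊆, meet is intersection: {3,5} ∩ {3,4} ∩ {3,4,5} = {3}.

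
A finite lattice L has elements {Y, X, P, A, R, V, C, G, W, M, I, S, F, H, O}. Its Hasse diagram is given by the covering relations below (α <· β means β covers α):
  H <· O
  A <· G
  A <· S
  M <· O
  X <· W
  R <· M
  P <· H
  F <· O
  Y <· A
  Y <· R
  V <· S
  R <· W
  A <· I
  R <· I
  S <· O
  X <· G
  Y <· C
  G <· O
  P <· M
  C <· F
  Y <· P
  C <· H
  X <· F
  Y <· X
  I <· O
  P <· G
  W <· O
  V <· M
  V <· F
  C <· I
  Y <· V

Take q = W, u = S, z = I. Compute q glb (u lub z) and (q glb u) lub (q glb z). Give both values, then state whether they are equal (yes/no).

u lub z = O, so q glb (u lub z) = W glb O = W.
q glb u = Y and q glb z = R, so (q glb u) lub (q glb z) = Y lub R = R.
Equal: no.

W; R; no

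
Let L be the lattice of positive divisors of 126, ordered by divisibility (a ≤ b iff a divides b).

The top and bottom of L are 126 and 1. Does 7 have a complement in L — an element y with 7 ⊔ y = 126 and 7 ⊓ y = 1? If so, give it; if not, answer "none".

Need y with 7 ∨ y = 126 and 7 ∧ y = 1.
Checking each element gives: 18.

18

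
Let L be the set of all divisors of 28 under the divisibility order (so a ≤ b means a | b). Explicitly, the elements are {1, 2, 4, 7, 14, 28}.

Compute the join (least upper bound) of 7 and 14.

14

In the divisibility order, the join is the least common multiple: lcm(7, 14) = 14.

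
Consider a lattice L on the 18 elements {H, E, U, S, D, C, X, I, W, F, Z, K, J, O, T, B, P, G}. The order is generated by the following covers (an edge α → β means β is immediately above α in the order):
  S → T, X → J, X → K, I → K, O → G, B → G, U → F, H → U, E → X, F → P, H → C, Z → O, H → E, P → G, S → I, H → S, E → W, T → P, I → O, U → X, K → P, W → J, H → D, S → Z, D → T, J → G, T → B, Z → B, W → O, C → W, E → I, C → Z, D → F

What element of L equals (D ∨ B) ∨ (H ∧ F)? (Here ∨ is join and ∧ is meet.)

B

D ∨ B = B
H ∧ F = H
B ∨ H = B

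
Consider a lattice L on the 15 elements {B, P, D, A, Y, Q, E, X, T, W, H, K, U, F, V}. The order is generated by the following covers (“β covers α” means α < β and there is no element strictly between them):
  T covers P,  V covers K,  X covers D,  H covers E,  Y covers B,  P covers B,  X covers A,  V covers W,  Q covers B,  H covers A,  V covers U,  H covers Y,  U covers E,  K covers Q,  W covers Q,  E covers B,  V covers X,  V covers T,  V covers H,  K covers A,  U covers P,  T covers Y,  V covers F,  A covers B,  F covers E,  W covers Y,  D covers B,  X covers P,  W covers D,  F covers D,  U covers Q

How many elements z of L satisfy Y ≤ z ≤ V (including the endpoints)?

The interval [Y, V] = {H, T, V, W, Y}, which has 5 elements.

5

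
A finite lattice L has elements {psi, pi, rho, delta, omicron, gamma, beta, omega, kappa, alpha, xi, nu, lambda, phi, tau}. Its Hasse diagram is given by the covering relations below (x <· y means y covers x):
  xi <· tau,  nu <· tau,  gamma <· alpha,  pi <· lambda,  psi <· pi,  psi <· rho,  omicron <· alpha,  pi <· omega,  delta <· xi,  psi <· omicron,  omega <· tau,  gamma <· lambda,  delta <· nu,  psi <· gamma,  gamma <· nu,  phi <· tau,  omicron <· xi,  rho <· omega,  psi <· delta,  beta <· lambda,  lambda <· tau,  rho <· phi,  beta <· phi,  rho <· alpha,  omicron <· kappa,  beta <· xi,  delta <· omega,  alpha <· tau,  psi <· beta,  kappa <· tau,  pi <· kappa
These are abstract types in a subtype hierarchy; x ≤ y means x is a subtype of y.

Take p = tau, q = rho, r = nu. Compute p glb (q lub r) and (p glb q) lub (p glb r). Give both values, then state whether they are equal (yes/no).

q lub r = tau, so p glb (q lub r) = tau glb tau = tau.
p glb q = rho and p glb r = nu, so (p glb q) lub (p glb r) = rho lub nu = tau.
Equal: yes.

tau; tau; yes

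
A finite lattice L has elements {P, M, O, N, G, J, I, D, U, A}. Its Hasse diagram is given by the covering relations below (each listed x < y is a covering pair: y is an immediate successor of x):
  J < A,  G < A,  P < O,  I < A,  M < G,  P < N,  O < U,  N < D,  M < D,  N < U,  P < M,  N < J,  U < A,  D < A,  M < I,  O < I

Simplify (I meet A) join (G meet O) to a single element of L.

I

I ∧ A = I
G ∧ O = P
I ∨ P = I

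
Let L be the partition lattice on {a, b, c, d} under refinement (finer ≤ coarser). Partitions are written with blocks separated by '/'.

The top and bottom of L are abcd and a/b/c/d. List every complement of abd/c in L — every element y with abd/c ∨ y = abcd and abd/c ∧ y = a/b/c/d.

Need y with abd/c ∨ y = abcd and abd/c ∧ y = a/b/c/d.
Checking each element gives: a/b/cd, a/bc/d, ac/b/d.

a/b/cd, a/bc/d, ac/b/d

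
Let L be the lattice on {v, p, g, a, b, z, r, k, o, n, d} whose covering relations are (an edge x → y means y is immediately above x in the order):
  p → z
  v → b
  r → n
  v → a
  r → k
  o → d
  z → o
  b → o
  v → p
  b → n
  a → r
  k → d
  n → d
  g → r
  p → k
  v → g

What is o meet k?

Common lower bounds of {o, k}: p, v.
The greatest among these is p.

p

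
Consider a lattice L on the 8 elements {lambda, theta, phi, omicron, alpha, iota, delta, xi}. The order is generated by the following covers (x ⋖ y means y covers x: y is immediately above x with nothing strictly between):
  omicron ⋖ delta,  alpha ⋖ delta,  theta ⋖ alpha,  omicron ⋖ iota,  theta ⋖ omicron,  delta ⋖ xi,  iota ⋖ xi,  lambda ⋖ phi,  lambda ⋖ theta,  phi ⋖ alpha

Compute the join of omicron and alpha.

Common upper bounds of {omicron, alpha}: delta, xi.
The least among these is delta.

delta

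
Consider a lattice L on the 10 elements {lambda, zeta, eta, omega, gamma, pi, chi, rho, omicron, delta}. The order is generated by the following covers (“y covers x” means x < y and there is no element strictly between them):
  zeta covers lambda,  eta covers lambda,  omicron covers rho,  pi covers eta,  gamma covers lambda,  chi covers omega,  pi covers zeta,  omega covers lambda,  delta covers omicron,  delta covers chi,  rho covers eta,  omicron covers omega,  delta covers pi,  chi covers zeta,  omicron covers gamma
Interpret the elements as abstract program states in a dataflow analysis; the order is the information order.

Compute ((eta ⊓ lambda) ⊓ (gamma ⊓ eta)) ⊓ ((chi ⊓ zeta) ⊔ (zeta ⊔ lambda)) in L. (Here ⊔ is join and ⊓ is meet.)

eta ∧ lambda = lambda
gamma ∧ eta = lambda
lambda ∧ lambda = lambda
chi ∧ zeta = zeta
zeta ∨ lambda = zeta
zeta ∨ zeta = zeta
lambda ∧ zeta = lambda

lambda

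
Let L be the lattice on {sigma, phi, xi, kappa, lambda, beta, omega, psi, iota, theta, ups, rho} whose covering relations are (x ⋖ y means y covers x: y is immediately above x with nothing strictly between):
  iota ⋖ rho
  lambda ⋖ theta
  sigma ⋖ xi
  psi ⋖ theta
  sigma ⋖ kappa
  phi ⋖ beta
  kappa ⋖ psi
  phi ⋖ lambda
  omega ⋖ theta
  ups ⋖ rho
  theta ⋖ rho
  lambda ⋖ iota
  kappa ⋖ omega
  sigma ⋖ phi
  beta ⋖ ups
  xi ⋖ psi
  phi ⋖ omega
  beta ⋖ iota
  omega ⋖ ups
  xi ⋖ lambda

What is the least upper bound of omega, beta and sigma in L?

ups

Common upper bounds of {omega, beta, sigma}: rho, ups.
The least among these is ups.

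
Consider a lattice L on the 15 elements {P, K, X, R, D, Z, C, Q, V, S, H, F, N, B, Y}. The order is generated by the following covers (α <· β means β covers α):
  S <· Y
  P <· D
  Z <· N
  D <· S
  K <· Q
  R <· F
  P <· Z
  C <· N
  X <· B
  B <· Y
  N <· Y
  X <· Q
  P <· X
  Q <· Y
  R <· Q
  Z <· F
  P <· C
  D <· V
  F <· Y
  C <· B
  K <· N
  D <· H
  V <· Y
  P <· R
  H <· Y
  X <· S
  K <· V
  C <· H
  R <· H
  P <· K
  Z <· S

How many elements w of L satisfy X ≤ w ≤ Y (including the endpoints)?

5

The interval [X, Y] = {B, Q, S, X, Y}, which has 5 elements.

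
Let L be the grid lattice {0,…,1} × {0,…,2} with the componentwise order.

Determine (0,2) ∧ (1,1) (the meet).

(0,1)

Common lower bounds of {(0,2), (1,1)}: (0,0), (0,1).
The greatest among these is (0,1).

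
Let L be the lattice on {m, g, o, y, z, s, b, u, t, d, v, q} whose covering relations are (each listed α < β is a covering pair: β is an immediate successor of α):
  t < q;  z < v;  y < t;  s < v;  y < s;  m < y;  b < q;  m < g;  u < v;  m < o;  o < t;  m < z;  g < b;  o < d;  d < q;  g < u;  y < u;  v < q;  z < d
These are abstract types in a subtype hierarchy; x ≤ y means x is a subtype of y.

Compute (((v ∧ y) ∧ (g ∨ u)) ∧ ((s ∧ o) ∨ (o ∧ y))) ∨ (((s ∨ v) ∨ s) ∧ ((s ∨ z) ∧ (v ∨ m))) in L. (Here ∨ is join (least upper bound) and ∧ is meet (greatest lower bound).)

v

v ∧ y = y
g ∨ u = u
y ∧ u = y
s ∧ o = m
o ∧ y = m
m ∨ m = m
y ∧ m = m
s ∨ v = v
v ∨ s = v
s ∨ z = v
v ∨ m = v
v ∧ v = v
v ∧ v = v
m ∨ v = v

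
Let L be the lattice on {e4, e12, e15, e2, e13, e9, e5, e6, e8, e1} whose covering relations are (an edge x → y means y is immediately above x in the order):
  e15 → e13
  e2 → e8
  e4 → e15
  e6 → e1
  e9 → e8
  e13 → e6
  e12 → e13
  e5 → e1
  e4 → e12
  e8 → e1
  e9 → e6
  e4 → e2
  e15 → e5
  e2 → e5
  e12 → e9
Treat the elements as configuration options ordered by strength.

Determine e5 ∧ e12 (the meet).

Common lower bounds of {e5, e12}: e4.
The greatest among these is e4.

e4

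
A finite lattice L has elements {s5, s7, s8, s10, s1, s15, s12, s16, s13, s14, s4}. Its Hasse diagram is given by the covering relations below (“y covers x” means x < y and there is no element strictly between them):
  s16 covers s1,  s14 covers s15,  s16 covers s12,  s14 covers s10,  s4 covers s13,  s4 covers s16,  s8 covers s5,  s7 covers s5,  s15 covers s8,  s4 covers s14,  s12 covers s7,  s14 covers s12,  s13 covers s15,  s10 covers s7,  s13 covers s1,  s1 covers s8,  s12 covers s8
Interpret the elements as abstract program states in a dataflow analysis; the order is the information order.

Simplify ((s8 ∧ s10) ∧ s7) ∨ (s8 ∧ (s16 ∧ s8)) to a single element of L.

s8

s8 ∧ s10 = s5
s5 ∧ s7 = s5
s16 ∧ s8 = s8
s8 ∧ s8 = s8
s5 ∨ s8 = s8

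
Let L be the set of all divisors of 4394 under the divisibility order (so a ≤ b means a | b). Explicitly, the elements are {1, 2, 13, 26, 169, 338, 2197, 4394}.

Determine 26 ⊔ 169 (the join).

338

In the divisibility order, the join is the least common multiple: lcm(26, 169) = 338.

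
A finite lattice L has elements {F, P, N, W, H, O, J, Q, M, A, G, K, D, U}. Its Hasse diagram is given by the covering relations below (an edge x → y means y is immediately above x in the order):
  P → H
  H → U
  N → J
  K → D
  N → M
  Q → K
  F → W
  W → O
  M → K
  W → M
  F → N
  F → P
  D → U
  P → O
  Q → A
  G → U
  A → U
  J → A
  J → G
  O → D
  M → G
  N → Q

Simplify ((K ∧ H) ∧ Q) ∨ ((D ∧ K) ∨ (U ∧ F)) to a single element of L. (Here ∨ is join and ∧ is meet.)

K

K ∧ H = F
F ∧ Q = F
D ∧ K = K
U ∧ F = F
K ∨ F = K
F ∨ K = K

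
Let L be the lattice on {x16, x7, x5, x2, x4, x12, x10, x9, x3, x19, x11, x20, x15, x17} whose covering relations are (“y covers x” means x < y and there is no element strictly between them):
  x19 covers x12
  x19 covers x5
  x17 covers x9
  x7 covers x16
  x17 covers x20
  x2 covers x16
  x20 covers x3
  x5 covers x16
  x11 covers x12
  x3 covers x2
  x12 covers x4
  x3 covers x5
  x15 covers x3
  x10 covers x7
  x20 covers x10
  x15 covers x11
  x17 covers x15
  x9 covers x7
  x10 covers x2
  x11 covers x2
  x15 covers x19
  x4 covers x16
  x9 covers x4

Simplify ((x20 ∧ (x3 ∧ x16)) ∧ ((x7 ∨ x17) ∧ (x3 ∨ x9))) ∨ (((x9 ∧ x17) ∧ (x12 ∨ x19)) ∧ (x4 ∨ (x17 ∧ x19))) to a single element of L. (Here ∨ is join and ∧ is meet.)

x3 ∧ x16 = x16
x20 ∧ x16 = x16
x7 ∨ x17 = x17
x3 ∨ x9 = x17
x17 ∧ x17 = x17
x16 ∧ x17 = x16
x9 ∧ x17 = x9
x12 ∨ x19 = x19
x9 ∧ x19 = x4
x17 ∧ x19 = x19
x4 ∨ x19 = x19
x4 ∧ x19 = x4
x16 ∨ x4 = x4

x4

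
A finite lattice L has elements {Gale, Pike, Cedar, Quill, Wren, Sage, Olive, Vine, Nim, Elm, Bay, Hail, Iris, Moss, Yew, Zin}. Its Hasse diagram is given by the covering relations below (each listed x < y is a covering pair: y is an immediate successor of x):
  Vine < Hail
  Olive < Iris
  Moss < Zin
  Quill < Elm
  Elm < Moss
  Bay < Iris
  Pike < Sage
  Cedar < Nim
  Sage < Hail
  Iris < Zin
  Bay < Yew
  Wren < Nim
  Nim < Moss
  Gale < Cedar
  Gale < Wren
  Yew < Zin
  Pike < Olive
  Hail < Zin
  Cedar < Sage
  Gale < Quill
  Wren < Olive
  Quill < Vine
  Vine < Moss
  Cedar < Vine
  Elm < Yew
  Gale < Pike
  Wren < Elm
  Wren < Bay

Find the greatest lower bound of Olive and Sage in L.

Common lower bounds of {Olive, Sage}: Gale, Pike.
The greatest among these is Pike.

Pike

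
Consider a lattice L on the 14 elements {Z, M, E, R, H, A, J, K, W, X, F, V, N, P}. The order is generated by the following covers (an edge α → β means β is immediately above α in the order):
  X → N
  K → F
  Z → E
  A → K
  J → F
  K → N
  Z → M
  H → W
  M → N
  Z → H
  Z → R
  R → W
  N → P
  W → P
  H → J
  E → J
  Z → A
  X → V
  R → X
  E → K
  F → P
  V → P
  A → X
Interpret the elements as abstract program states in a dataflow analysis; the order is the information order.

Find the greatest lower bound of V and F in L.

Common lower bounds of {V, F}: A, Z.
The greatest among these is A.

A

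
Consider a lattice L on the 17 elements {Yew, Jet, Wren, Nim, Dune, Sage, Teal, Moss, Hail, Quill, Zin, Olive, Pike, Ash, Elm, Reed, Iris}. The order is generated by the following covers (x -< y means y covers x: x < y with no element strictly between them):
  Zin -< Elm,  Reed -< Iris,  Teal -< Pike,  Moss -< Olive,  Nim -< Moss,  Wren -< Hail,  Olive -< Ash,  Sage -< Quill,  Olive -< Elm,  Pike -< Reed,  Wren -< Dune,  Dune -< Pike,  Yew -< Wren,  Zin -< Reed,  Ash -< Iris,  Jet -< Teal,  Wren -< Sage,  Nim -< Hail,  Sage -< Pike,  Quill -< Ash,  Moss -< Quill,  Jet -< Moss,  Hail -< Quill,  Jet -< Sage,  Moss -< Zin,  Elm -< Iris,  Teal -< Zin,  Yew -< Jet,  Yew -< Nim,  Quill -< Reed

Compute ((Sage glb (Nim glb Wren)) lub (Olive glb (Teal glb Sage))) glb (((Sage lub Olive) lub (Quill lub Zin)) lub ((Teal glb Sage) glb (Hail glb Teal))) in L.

Jet

Nim ∧ Wren = Yew
Sage ∧ Yew = Yew
Teal ∧ Sage = Jet
Olive ∧ Jet = Jet
Yew ∨ Jet = Jet
Sage ∨ Olive = Ash
Quill ∨ Zin = Reed
Ash ∨ Reed = Iris
Teal ∧ Sage = Jet
Hail ∧ Teal = Yew
Jet ∧ Yew = Yew
Iris ∨ Yew = Iris
Jet ∧ Iris = Jet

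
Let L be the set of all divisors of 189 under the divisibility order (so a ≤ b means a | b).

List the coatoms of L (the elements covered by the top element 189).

The coatoms are exactly the elements covered by 189: 27, 63.

27, 63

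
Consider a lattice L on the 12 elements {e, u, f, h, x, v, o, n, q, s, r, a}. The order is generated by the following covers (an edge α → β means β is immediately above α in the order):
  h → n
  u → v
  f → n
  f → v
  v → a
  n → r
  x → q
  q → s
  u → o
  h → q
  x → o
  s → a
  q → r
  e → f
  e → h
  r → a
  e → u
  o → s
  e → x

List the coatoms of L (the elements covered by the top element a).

The coatoms are exactly the elements covered by a: r, s, v.

r, s, v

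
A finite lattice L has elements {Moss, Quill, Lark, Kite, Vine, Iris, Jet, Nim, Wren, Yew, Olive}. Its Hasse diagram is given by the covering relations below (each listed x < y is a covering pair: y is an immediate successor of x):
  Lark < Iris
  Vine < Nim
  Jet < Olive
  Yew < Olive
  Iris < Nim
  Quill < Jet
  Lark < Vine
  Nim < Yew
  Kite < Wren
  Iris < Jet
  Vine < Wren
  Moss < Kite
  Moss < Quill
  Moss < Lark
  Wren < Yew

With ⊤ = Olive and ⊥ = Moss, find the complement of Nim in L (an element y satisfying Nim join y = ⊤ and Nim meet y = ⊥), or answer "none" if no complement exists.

Quill

Need y with Nim ∨ y = Olive and Nim ∧ y = Moss.
Checking each element gives: Quill.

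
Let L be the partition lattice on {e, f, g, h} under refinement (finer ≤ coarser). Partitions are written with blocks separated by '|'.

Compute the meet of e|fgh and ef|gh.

e|f|gh

The meet (common refinement) of e|fgh and ef|gh intersects blocks pairwise, giving e|f|gh.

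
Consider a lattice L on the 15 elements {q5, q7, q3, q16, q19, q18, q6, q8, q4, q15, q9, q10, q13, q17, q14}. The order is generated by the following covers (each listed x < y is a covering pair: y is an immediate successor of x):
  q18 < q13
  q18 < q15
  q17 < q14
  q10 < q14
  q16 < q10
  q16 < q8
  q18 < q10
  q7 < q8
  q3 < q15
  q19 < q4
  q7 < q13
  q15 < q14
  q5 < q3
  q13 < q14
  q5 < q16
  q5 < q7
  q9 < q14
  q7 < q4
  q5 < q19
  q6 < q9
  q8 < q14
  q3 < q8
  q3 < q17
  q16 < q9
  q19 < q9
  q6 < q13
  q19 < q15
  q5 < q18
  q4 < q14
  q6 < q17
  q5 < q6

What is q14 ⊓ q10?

q10

Common lower bounds of {q14, q10}: q10, q16, q18, q5.
The greatest among these is q10.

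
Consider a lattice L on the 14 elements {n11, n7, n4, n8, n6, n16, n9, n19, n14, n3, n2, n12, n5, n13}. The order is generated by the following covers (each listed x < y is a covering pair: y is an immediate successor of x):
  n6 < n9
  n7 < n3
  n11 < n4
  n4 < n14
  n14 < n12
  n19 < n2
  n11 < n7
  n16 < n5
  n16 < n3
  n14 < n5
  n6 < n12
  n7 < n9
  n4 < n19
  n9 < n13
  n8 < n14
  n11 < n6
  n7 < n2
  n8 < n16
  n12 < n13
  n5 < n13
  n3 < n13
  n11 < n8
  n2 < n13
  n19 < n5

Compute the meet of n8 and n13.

Common lower bounds of {n8, n13}: n11, n8.
The greatest among these is n8.

n8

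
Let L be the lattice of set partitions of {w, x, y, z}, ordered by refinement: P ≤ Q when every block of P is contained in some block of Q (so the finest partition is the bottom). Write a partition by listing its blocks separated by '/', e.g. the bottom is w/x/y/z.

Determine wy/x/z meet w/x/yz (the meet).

w/x/y/z

Common lower bounds of {wy/x/z, w/x/yz}: w/x/y/z.
The greatest among these is w/x/y/z.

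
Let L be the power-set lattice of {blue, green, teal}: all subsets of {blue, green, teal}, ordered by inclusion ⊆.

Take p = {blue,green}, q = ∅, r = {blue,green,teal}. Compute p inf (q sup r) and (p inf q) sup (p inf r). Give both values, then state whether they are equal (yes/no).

q sup r = {blue,green,teal}, so p inf (q sup r) = {blue,green} inf {blue,green,teal} = {blue,green}.
p inf q = ∅ and p inf r = {blue,green}, so (p inf q) sup (p inf r) = ∅ sup {blue,green} = {blue,green}.
Equal: yes.

{blue,green}; {blue,green}; yes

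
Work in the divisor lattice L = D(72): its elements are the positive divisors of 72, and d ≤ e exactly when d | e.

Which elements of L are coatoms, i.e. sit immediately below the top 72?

24, 36

The coatoms are exactly the elements covered by 72: 24, 36.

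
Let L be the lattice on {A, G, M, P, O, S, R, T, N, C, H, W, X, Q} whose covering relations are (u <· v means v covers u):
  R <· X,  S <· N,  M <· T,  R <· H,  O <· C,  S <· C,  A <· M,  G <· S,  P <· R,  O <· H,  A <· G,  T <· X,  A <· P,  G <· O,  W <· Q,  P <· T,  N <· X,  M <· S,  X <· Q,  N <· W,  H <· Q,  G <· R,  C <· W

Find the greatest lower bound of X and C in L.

Common lower bounds of {X, C}: A, G, M, S.
The greatest among these is S.

S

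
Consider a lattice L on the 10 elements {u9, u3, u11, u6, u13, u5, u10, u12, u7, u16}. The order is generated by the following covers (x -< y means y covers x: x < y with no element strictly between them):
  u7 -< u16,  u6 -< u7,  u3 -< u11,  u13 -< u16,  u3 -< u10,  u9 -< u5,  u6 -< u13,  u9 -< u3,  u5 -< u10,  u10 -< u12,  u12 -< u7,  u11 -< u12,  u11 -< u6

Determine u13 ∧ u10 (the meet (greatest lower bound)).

u3

Common lower bounds of {u13, u10}: u3, u9.
The greatest among these is u3.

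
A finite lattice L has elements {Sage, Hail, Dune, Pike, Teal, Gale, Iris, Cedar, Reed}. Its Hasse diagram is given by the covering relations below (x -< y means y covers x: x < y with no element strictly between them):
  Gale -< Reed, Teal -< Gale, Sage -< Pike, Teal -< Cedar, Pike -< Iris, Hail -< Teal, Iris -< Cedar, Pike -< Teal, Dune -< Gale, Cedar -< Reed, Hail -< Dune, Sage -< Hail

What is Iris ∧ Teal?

Pike

Common lower bounds of {Iris, Teal}: Pike, Sage.
The greatest among these is Pike.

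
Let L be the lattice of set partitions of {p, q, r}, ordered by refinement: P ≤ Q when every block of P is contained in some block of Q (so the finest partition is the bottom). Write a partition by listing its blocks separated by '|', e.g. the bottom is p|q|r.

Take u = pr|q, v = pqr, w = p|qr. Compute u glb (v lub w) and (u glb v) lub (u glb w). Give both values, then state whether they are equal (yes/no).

pr|q; pr|q; yes

v lub w = pqr, so u glb (v lub w) = pr|q glb pqr = pr|q.
u glb v = pr|q and u glb w = p|q|r, so (u glb v) lub (u glb w) = pr|q lub p|q|r = pr|q.
Equal: yes.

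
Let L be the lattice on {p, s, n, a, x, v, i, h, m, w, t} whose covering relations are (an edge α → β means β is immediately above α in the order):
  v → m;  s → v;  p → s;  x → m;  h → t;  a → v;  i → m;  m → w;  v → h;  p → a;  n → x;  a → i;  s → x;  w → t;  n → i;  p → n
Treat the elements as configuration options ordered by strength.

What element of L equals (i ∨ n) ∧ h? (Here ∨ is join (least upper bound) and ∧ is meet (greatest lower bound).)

a

i ∨ n = i
i ∧ h = a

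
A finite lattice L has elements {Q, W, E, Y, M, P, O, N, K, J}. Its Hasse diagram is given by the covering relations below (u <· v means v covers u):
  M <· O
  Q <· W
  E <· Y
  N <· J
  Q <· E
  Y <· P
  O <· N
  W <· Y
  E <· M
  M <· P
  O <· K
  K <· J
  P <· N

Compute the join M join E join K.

K

Common upper bounds of {M, E, K}: J, K.
The least among these is K.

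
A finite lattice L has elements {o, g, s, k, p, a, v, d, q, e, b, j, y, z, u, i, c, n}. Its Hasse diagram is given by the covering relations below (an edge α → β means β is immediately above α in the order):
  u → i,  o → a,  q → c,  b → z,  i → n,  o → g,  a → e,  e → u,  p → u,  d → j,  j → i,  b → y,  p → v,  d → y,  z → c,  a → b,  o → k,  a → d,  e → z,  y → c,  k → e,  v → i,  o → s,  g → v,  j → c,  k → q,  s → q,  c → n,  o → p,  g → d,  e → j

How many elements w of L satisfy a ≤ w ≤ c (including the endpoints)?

8

The interval [a, c] = {a, b, c, d, e, j, y, z}, which has 8 elements.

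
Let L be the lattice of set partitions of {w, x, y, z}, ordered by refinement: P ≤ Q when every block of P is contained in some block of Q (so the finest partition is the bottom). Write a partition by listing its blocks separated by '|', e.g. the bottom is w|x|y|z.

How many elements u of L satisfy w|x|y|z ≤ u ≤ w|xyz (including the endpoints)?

The interval [w|x|y|z, w|xyz] = {w|xyz, w|xy|z, w|xz|y, w|x|yz, w|x|y|z}, which has 5 elements.

5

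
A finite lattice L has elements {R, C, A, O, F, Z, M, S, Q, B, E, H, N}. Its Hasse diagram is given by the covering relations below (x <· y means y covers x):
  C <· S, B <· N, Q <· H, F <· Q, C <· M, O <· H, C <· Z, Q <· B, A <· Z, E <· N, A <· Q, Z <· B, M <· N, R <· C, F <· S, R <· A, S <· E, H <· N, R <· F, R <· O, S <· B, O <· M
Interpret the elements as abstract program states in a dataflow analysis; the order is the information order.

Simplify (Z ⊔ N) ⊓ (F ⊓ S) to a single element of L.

Z ∨ N = N
F ∧ S = F
N ∧ F = F

F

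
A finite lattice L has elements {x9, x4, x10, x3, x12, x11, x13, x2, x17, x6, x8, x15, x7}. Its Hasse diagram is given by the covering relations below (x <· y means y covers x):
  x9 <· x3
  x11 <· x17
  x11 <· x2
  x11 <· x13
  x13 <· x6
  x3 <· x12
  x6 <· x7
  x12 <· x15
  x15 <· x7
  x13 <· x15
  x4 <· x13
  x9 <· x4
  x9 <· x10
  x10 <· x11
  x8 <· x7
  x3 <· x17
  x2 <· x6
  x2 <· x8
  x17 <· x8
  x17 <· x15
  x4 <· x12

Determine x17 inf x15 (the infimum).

x17

Common lower bounds of {x17, x15}: x10, x11, x17, x3, x9.
The greatest among these is x17.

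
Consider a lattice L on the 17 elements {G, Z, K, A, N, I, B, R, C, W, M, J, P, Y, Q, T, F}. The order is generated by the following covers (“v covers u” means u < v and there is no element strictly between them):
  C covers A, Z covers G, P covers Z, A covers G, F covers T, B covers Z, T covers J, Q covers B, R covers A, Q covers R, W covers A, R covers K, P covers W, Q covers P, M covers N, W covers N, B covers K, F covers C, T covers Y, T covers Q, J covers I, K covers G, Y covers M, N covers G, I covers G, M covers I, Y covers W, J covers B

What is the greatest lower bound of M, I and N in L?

Common lower bounds of {M, I, N}: G.
The greatest among these is G.

G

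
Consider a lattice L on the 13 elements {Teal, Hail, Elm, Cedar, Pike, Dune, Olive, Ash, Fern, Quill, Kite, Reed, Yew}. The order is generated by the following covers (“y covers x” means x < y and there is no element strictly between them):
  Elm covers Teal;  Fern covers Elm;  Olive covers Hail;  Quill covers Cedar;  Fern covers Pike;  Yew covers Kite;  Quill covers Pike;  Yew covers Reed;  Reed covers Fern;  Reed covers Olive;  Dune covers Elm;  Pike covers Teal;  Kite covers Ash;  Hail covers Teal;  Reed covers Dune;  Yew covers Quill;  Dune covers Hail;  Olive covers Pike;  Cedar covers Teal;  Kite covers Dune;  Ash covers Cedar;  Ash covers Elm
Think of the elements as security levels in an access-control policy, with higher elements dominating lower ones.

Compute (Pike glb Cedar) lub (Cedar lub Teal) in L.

Cedar

Pike ∧ Cedar = Teal
Cedar ∨ Teal = Cedar
Teal ∨ Cedar = Cedar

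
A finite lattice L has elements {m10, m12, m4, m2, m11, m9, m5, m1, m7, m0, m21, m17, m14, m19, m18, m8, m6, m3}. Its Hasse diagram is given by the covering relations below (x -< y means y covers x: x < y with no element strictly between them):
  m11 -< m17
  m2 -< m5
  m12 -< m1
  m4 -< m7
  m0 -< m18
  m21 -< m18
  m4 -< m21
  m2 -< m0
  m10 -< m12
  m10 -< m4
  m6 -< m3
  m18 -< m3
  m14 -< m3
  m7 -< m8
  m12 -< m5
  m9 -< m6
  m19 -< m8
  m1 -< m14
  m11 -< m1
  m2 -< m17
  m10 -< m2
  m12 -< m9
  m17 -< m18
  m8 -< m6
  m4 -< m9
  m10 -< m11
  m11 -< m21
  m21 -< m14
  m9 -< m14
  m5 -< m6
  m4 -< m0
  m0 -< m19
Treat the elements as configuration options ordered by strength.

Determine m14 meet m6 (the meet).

Common lower bounds of {m14, m6}: m10, m12, m4, m9.
The greatest among these is m9.

m9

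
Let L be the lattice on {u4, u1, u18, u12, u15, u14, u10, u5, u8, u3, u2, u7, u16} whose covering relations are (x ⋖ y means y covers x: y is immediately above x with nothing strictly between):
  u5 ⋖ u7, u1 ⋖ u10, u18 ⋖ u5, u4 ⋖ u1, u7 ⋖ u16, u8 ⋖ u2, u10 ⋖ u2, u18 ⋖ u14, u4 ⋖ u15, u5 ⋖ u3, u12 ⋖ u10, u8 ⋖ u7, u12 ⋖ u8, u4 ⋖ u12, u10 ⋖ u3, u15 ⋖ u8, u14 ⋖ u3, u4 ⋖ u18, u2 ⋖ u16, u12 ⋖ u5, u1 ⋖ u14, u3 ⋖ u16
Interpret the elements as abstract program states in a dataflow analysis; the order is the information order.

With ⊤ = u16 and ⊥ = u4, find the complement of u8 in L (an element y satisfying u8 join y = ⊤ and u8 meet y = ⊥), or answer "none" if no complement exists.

u14

Need y with u8 ∨ y = u16 and u8 ∧ y = u4.
Checking each element gives: u14.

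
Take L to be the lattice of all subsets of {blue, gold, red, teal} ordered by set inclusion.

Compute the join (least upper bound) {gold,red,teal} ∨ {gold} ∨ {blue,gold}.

{blue,gold,red,teal}

Common upper bounds of {{gold,red,teal}, {gold}, {blue,gold}}: {blue,gold,red,teal}.
The least among these is {blue,gold,red,teal}.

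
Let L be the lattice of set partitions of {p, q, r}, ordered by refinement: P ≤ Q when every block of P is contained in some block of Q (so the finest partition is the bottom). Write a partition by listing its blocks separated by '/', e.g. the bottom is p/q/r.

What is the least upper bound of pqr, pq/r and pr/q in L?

The join of pqr, pq/r, pr/q merges any blocks that overlap across the partitions, giving pqr.

pqr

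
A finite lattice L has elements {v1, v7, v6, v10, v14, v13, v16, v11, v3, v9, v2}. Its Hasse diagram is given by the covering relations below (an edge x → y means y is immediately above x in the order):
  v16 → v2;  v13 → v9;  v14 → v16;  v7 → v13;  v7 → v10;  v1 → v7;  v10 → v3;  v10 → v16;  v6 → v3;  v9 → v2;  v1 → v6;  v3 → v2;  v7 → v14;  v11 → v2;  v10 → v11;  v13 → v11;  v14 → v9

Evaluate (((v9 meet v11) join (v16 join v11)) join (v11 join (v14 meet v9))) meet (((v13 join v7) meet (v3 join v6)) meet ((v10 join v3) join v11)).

v7

v9 ∧ v11 = v13
v16 ∨ v11 = v2
v13 ∨ v2 = v2
v14 ∧ v9 = v14
v11 ∨ v14 = v2
v2 ∨ v2 = v2
v13 ∨ v7 = v13
v3 ∨ v6 = v3
v13 ∧ v3 = v7
v10 ∨ v3 = v3
v3 ∨ v11 = v2
v7 ∧ v2 = v7
v2 ∧ v7 = v7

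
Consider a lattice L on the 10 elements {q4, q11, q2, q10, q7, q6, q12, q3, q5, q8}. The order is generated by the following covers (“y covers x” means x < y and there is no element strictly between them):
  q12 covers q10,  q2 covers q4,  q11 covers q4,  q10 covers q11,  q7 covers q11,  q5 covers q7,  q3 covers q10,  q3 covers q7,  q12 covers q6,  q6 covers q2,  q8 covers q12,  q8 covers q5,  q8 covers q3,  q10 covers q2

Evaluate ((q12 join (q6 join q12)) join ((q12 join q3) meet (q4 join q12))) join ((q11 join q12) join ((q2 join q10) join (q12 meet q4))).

q12

q6 ∨ q12 = q12
q12 ∨ q12 = q12
q12 ∨ q3 = q8
q4 ∨ q12 = q12
q8 ∧ q12 = q12
q12 ∨ q12 = q12
q11 ∨ q12 = q12
q2 ∨ q10 = q10
q12 ∧ q4 = q4
q10 ∨ q4 = q10
q12 ∨ q10 = q12
q12 ∨ q12 = q12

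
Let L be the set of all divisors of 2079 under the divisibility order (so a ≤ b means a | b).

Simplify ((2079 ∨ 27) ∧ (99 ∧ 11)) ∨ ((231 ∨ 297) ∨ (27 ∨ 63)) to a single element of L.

2079 ∨ 27 = 2079
99 ∧ 11 = 11
2079 ∧ 11 = 11
231 ∨ 297 = 2079
27 ∨ 63 = 189
2079 ∨ 189 = 2079
11 ∨ 2079 = 2079

2079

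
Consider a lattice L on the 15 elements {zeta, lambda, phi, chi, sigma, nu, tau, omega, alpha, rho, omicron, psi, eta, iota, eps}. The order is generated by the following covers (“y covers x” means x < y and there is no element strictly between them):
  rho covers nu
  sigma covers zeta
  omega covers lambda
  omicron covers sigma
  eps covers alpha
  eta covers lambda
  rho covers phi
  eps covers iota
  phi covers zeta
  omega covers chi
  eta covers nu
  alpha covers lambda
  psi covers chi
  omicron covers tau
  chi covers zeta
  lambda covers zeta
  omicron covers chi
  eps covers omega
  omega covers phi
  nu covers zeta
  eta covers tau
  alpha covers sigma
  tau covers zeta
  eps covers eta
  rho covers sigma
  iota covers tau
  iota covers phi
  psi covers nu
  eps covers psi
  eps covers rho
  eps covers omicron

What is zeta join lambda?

Common upper bounds of {zeta, lambda}: alpha, eps, eta, lambda, omega.
The least among these is lambda.

lambda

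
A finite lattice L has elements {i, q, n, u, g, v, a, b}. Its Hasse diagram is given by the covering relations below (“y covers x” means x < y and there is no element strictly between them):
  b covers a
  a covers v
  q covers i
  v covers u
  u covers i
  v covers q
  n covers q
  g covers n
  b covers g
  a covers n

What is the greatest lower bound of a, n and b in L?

Common lower bounds of {a, n, b}: i, n, q.
The greatest among these is n.

n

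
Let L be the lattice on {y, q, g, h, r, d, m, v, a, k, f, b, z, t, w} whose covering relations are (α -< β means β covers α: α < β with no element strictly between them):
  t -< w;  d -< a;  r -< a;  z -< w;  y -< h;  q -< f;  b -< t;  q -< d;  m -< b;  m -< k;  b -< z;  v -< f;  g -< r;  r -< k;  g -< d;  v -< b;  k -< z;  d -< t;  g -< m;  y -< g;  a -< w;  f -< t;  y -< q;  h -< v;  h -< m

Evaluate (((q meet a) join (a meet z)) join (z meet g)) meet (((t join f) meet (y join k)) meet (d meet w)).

q ∧ a = q
a ∧ z = r
q ∨ r = a
z ∧ g = g
a ∨ g = a
t ∨ f = t
y ∨ k = k
t ∧ k = m
d ∧ w = d
m ∧ d = g
a ∧ g = g

g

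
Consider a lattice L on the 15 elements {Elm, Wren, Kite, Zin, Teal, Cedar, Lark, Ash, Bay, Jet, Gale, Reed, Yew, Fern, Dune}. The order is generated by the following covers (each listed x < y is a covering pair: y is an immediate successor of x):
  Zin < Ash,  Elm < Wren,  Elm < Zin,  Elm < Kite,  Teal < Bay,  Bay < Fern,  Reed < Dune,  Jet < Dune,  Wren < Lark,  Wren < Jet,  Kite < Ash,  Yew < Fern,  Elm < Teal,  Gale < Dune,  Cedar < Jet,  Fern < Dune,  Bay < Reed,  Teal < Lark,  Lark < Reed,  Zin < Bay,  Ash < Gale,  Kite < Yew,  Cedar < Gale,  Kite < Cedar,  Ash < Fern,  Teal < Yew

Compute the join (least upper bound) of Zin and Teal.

Common upper bounds of {Zin, Teal}: Bay, Dune, Fern, Reed.
The least among these is Bay.

Bay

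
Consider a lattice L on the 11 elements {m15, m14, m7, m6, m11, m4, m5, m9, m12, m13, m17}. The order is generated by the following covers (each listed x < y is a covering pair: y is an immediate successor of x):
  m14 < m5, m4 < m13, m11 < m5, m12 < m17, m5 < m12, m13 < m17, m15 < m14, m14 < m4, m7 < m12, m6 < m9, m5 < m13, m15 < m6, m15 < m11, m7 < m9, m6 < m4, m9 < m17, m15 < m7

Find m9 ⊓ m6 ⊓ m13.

Common lower bounds of {m9, m6, m13}: m15, m6.
The greatest among these is m6.

m6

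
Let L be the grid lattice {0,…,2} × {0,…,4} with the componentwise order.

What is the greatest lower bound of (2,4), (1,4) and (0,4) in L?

(0,4)

In a product of chains, the meet is componentwise min, giving (0,4).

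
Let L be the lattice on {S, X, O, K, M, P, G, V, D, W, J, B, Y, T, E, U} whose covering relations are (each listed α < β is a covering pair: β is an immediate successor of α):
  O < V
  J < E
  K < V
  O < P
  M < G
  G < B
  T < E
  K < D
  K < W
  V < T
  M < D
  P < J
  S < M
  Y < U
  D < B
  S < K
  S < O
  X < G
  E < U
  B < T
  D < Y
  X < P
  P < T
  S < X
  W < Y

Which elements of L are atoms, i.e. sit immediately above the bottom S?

K, M, O, X

The atoms are exactly the elements that cover S: K, M, O, X.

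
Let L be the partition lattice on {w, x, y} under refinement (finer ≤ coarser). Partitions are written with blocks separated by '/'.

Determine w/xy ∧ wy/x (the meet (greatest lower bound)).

Common lower bounds of {w/xy, wy/x}: w/x/y.
The greatest among these is w/x/y.

w/x/y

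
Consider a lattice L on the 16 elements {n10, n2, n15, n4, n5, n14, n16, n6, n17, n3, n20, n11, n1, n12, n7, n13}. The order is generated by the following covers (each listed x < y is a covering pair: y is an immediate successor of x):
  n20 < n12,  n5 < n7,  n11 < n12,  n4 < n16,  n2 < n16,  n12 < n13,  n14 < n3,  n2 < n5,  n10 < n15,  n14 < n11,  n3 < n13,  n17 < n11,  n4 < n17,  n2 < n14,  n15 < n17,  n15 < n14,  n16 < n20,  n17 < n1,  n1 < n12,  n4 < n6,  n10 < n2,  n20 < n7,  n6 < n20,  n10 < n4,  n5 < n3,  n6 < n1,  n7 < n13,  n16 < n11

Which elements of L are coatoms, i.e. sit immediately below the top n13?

n12, n3, n7

The coatoms are exactly the elements covered by n13: n12, n3, n7.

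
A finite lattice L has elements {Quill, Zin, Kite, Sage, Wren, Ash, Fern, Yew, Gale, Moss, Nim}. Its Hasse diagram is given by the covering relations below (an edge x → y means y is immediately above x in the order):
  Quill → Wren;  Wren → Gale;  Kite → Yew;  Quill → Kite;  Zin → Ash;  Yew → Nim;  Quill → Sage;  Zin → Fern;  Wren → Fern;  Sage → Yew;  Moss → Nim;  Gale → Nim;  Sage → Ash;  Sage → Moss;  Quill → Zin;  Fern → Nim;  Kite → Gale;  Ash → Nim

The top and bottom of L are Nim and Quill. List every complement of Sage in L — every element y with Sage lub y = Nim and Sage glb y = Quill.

Fern, Gale, Wren

Need y with Sage ∨ y = Nim and Sage ∧ y = Quill.
Checking each element gives: Fern, Gale, Wren.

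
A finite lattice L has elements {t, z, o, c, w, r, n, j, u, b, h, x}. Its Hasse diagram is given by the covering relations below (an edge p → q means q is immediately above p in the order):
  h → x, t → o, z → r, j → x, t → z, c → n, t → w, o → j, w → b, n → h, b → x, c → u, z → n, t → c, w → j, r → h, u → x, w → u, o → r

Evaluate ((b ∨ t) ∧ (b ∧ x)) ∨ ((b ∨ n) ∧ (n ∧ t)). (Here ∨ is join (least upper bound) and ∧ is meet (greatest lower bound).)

b ∨ t = b
b ∧ x = b
b ∧ b = b
b ∨ n = x
n ∧ t = t
x ∧ t = t
b ∨ t = b

b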